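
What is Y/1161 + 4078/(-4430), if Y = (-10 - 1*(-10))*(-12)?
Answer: -2039/2215 ≈ -0.92054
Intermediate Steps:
Y = 0 (Y = (-10 + 10)*(-12) = 0*(-12) = 0)
Y/1161 + 4078/(-4430) = 0/1161 + 4078/(-4430) = 0*(1/1161) + 4078*(-1/4430) = 0 - 2039/2215 = -2039/2215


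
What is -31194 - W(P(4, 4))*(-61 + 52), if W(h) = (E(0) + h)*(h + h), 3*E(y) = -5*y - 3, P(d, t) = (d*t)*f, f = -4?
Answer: 43686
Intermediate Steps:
P(d, t) = -4*d*t (P(d, t) = (d*t)*(-4) = -4*d*t)
E(y) = -1 - 5*y/3 (E(y) = (-5*y - 3)/3 = (-3 - 5*y)/3 = -1 - 5*y/3)
W(h) = 2*h*(-1 + h) (W(h) = ((-1 - 5/3*0) + h)*(h + h) = ((-1 + 0) + h)*(2*h) = (-1 + h)*(2*h) = 2*h*(-1 + h))
-31194 - W(P(4, 4))*(-61 + 52) = -31194 - 2*(-4*4*4)*(-1 - 4*4*4)*(-61 + 52) = -31194 - 2*(-64)*(-1 - 64)*(-9) = -31194 - 2*(-64)*(-65)*(-9) = -31194 - 8320*(-9) = -31194 - 1*(-74880) = -31194 + 74880 = 43686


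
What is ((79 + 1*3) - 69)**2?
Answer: 169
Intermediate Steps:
((79 + 1*3) - 69)**2 = ((79 + 3) - 69)**2 = (82 - 69)**2 = 13**2 = 169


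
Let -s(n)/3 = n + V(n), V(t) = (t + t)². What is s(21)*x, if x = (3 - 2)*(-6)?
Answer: 32130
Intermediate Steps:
V(t) = 4*t² (V(t) = (2*t)² = 4*t²)
s(n) = -12*n² - 3*n (s(n) = -3*(n + 4*n²) = -12*n² - 3*n)
x = -6 (x = 1*(-6) = -6)
s(21)*x = (3*21*(-1 - 4*21))*(-6) = (3*21*(-1 - 84))*(-6) = (3*21*(-85))*(-6) = -5355*(-6) = 32130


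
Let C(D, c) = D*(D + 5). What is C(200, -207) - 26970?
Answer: 14030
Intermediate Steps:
C(D, c) = D*(5 + D)
C(200, -207) - 26970 = 200*(5 + 200) - 26970 = 200*205 - 26970 = 41000 - 26970 = 14030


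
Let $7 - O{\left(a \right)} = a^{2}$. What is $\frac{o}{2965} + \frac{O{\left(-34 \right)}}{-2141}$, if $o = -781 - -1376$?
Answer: $\frac{936136}{1269613} \approx 0.73734$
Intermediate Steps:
$o = 595$ ($o = -781 + 1376 = 595$)
$O{\left(a \right)} = 7 - a^{2}$
$\frac{o}{2965} + \frac{O{\left(-34 \right)}}{-2141} = \frac{595}{2965} + \frac{7 - \left(-34\right)^{2}}{-2141} = 595 \cdot \frac{1}{2965} + \left(7 - 1156\right) \left(- \frac{1}{2141}\right) = \frac{119}{593} + \left(7 - 1156\right) \left(- \frac{1}{2141}\right) = \frac{119}{593} - - \frac{1149}{2141} = \frac{119}{593} + \frac{1149}{2141} = \frac{936136}{1269613}$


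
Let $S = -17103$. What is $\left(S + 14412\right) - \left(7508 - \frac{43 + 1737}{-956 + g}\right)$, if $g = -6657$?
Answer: $- \frac{77646767}{7613} \approx -10199.0$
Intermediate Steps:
$\left(S + 14412\right) - \left(7508 - \frac{43 + 1737}{-956 + g}\right) = \left(-17103 + 14412\right) - \left(7508 - \frac{43 + 1737}{-956 - 6657}\right) = -2691 - \left(7508 - \frac{1780}{-7613}\right) = -2691 + \left(-7508 + 1780 \left(- \frac{1}{7613}\right)\right) = -2691 - \frac{57160184}{7613} = - \frac{77646767}{7613}$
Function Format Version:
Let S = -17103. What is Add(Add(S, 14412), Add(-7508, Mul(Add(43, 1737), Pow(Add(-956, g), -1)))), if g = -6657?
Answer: Rational(-77646767, 7613) ≈ -10199.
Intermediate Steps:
Add(Add(S, 14412), Add(-7508, Mul(Add(43, 1737), Pow(Add(-956, g), -1)))) = Add(Add(-17103, 14412), Add(-7508, Mul(Add(43, 1737), Pow(Add(-956, -6657), -1)))) = Add(-2691, Add(-7508, Mul(1780, Pow(-7613, -1)))) = Add(-2691, Add(-7508, Mul(1780, Rational(-1, 7613)))) = Add(-2691, Add(-7508, Rational(-1780, 7613))) = Add(-2691, Rational(-57160184, 7613)) = Rational(-77646767, 7613)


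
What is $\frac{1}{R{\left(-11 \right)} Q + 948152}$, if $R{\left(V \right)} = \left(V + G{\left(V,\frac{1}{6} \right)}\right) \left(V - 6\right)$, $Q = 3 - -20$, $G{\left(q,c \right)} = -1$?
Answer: $\frac{1}{952844} \approx 1.0495 \cdot 10^{-6}$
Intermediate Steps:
$Q = 23$ ($Q = 3 + 20 = 23$)
$R{\left(V \right)} = \left(-1 + V\right) \left(-6 + V\right)$ ($R{\left(V \right)} = \left(V - 1\right) \left(V - 6\right) = \left(-1 + V\right) \left(-6 + V\right)$)
$\frac{1}{R{\left(-11 \right)} Q + 948152} = \frac{1}{\left(6 + \left(-11\right)^{2} - -77\right) 23 + 948152} = \frac{1}{\left(6 + 121 + 77\right) 23 + 948152} = \frac{1}{204 \cdot 23 + 948152} = \frac{1}{4692 + 948152} = \frac{1}{952844}$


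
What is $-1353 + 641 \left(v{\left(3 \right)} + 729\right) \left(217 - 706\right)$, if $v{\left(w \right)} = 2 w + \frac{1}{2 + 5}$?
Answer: $- \frac{1613018025}{7} \approx -2.3043 \cdot 10^{8}$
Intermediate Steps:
$v{\left(w \right)} = \frac{1}{7} + 2 w$ ($v{\left(w \right)} = 2 w + \frac{1}{7} = \frac{1}{7} + 2 w$)
$-1353 + 641 \left(v{\left(3 \right)} + 729\right) \left(217 - 706\right) = -1353 + 641 \left(\left(\frac{1}{7} + 2 \cdot 3\right) + 729\right) \left(217 - 706\right) = -1353 + 641 \left(\left(\frac{1}{7} + 6\right) + 729\right) \left(-489\right) = -1353 + 641 \left(\frac{43}{7} + 729\right) \left(-489\right) = -1353 + 641 \cdot \frac{5146}{7} \left(-489\right) = -1353 + 641 \left(- \frac{2516394}{7}\right) = -1353 - \frac{1613008554}{7} = - \frac{1613018025}{7}$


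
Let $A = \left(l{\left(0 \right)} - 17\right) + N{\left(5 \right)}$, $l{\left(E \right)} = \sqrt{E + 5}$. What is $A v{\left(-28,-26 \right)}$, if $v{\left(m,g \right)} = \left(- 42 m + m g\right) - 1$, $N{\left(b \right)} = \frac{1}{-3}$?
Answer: $- \frac{98956}{3} + 1903 \sqrt{5} \approx -28730.0$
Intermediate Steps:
$N{\left(b \right)} = - \frac{1}{3}$
$l{\left(E \right)} = \sqrt{5 + E}$
$A = - \frac{52}{3} + \sqrt{5}$ ($A = \left(\sqrt{5 + 0} - 17\right) - \frac{1}{3} = \left(\sqrt{5} - 17\right) - \frac{1}{3} = \left(-17 + \sqrt{5}\right) - \frac{1}{3} = - \frac{52}{3} + \sqrt{5} \approx -15.097$)
$v{\left(m,g \right)} = -1 - 42 m + g m$ ($v{\left(m,g \right)} = \left(- 42 m + g m\right) - 1 = -1 - 42 m + g m$)
$A v{\left(-28,-26 \right)} = \left(- \frac{52}{3} + \sqrt{5}\right) \left(-1 - -1176 - -728\right) = \left(- \frac{52}{3} + \sqrt{5}\right) \left(-1 + 1176 + 728\right) = \left(- \frac{52}{3} + \sqrt{5}\right) 1903 = - \frac{98956}{3} + 1903 \sqrt{5}$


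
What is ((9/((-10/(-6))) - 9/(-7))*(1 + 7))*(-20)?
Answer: -7488/7 ≈ -1069.7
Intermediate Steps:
((9/((-10/(-6))) - 9/(-7))*(1 + 7))*(-20) = ((9/((-10*(-1/6))) - 9*(-1/7))*8)*(-20) = ((9/(5/3) + 9/7)*8)*(-20) = ((9*(3/5) + 9/7)*8)*(-20) = ((27/5 + 9/7)*8)*(-20) = ((234/35)*8)*(-20) = (1872/35)*(-20) = -7488/7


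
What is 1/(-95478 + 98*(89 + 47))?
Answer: -1/82150 ≈ -1.2173e-5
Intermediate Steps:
1/(-95478 + 98*(89 + 47)) = 1/(-95478 + 98*136) = 1/(-95478 + 13328) = 1/(-82150) = -1/82150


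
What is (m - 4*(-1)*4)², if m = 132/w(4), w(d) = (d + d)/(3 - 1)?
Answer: 2401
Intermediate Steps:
w(d) = d (w(d) = (2*d)/2 = (2*d)*(½) = d)
m = 33 (m = 132/4 = 132*(¼) = 33)
(m - 4*(-1)*4)² = (33 - 4*(-1)*4)² = (33 + 4*4)² = (33 + 16)² = 49² = 2401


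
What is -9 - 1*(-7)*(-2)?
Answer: -23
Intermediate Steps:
-9 - 1*(-7)*(-2) = -9 + 7*(-2) = -9 - 14 = -23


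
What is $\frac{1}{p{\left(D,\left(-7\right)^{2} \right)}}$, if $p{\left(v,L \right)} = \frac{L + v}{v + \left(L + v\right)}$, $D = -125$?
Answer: $\frac{201}{76} \approx 2.6447$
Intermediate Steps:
$p{\left(v,L \right)} = \frac{L + v}{L + 2 v}$
$\frac{1}{p{\left(D,\left(-7\right)^{2} \right)}} = \frac{1}{\frac{1}{\left(-7\right)^{2} + 2 \left(-125\right)} \left(\left(-7\right)^{2} - 125\right)} = \frac{1}{\frac{1}{49 - 250} \left(49 - 125\right)} = \frac{1}{\frac{1}{-201} \left(-76\right)} = \frac{1}{\left(- \frac{1}{201}\right) \left(-76\right)} = \frac{1}{\frac{76}{201}} = \frac{201}{76}$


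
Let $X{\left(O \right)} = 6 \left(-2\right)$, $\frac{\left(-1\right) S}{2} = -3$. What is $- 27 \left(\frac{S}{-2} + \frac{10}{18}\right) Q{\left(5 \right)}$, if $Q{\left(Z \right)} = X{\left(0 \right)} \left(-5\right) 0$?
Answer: $0$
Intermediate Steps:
$S = 6$ ($S = \left(-2\right) \left(-3\right) = 6$)
$X{\left(O \right)} = -12$
$Q{\left(Z \right)} = 0$ ($Q{\left(Z \right)} = \left(-12\right) \left(-5\right) 0 = 60 \cdot 0 = 0$)
$- 27 \left(\frac{S}{-2} + \frac{10}{18}\right) Q{\left(5 \right)} = - 27 \left(\frac{6}{-2} + \frac{10}{18}\right) 0 = - 27 \left(6 \left(- \frac{1}{2}\right) + 10 \cdot \frac{1}{18}\right) 0 = - 27 \left(-3 + \frac{5}{9}\right) 0 = \left(-27\right) \left(- \frac{22}{9}\right) 0 = 66 \cdot 0 = 0$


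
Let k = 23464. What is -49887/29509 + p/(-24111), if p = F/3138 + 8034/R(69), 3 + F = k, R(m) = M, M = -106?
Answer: -8683105841947/5144825963682 ≈ -1.6877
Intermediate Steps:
R(m) = -106
F = 23461 (F = -3 + 23464 = 23461)
p = -11361913/166314 (p = 23461/3138 + 8034/(-106) = 23461*(1/3138) + 8034*(-1/106) = 23461/3138 - 4017/53 = -11361913/166314 ≈ -68.316)
-49887/29509 + p/(-24111) = -49887/29509 - 11361913/166314/(-24111) = -49887*1/29509 - 11361913/166314*(-1/24111) = -2169/1283 + 11361913/4009996854 = -8683105841947/5144825963682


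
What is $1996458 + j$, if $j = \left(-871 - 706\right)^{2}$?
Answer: $4483387$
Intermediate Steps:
$j = 2486929$ ($j = \left(-1577\right)^{2} = 2486929$)
$1996458 + j = 1996458 + 2486929 = 4483387$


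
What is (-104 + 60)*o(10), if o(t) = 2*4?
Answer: -352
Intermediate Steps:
o(t) = 8
(-104 + 60)*o(10) = (-104 + 60)*8 = -44*8 = -352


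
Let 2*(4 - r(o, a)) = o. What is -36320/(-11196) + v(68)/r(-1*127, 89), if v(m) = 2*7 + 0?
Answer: 144908/41985 ≈ 3.4514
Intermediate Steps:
v(m) = 14 (v(m) = 14 + 0 = 14)
r(o, a) = 4 - o/2
-36320/(-11196) + v(68)/r(-1*127, 89) = -36320/(-11196) + 14/(4 - (-1)*127/2) = -36320*(-1/11196) + 14/(4 - ½*(-127)) = 9080/2799 + 14/(4 + 127/2) = 9080/2799 + 14/(135/2) = 9080/2799 + 14*(2/135) = 9080/2799 + 28/135 = 144908/41985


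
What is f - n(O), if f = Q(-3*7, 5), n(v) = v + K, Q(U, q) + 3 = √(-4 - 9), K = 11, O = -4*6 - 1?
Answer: 11 + I*√13 ≈ 11.0 + 3.6056*I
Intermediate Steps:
O = -25 (O = -24 - 1 = -25)
Q(U, q) = -3 + I*√13 (Q(U, q) = -3 + √(-4 - 9) = -3 + √(-13) = -3 + I*√13)
n(v) = 11 + v (n(v) = v + 11 = 11 + v)
f = -3 + I*√13 ≈ -3.0 + 3.6056*I
f - n(O) = (-3 + I*√13) - (11 - 25) = (-3 + I*√13) - 1*(-14) = (-3 + I*√13) + 14 = 11 + I*√13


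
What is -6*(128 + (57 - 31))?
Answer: -924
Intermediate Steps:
-6*(128 + (57 - 31)) = -6*(128 + 26) = -6*154 = -924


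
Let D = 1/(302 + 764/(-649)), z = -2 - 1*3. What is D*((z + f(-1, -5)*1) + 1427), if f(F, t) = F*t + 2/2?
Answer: 154462/32539 ≈ 4.7470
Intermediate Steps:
z = -5 (z = -2 - 3 = -5)
f(F, t) = 1 + F*t (f(F, t) = F*t + 2*(1/2) = F*t + 1 = 1 + F*t)
D = 649/195234 (D = 1/(302 + 764*(-1/649)) = 1/(302 - 764/649) = 1/(195234/649) = 649/195234 ≈ 0.0033242)
D*((z + f(-1, -5)*1) + 1427) = 649*((-5 + (1 - 1*(-5))*1) + 1427)/195234 = 649*((-5 + (1 + 5)*1) + 1427)/195234 = 649*((-5 + 6*1) + 1427)/195234 = 649*((-5 + 6) + 1427)/195234 = 649*(1 + 1427)/195234 = (649/195234)*1428 = 154462/32539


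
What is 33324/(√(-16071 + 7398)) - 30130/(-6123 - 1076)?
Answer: 1310/313 - 11108*I*√177/413 ≈ 4.1853 - 357.83*I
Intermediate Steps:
33324/(√(-16071 + 7398)) - 30130/(-6123 - 1076) = 33324/(√(-8673)) - 30130/(-7199) = 33324/((7*I*√177)) - 30130*(-1/7199) = 33324*(-I*√177/1239) + 1310/313 = -11108*I*√177/413 + 1310/313 = 1310/313 - 11108*I*√177/413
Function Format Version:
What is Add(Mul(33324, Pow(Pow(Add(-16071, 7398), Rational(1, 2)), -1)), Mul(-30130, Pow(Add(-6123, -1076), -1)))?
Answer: Add(Rational(1310, 313), Mul(Rational(-11108, 413), I, Pow(177, Rational(1, 2)))) ≈ Add(4.1853, Mul(-357.83, I))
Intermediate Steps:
Add(Mul(33324, Pow(Pow(Add(-16071, 7398), Rational(1, 2)), -1)), Mul(-30130, Pow(Add(-6123, -1076), -1))) = Add(Mul(33324, Pow(Pow(-8673, Rational(1, 2)), -1)), Mul(-30130, Pow(-7199, -1))) = Add(Mul(33324, Pow(Mul(7, I, Pow(177, Rational(1, 2))), -1)), Mul(-30130, Rational(-1, 7199))) = Add(Mul(33324, Mul(Rational(-1, 1239), I, Pow(177, Rational(1, 2)))), Rational(1310, 313)) = Add(Mul(Rational(-11108, 413), I, Pow(177, Rational(1, 2))), Rational(1310, 313)) = Add(Rational(1310, 313), Mul(Rational(-11108, 413), I, Pow(177, Rational(1, 2))))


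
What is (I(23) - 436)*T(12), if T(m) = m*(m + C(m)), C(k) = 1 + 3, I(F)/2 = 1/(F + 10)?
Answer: -920704/11 ≈ -83700.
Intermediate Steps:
I(F) = 2/(10 + F) (I(F) = 2/(F + 10) = 2/(10 + F))
C(k) = 4
T(m) = m*(4 + m) (T(m) = m*(m + 4) = m*(4 + m))
(I(23) - 436)*T(12) = (2/(10 + 23) - 436)*(12*(4 + 12)) = (2/33 - 436)*(12*16) = (2*(1/33) - 436)*192 = (2/33 - 436)*192 = -14386/33*192 = -920704/11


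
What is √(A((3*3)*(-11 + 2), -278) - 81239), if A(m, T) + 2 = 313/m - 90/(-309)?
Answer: 4*I*√4363488601/927 ≈ 285.03*I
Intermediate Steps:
A(m, T) = -176/103 + 313/m (A(m, T) = -2 + (313/m - 90/(-309)) = -2 + (313/m - 90*(-1/309)) = -2 + (313/m + 30/103) = -2 + (30/103 + 313/m) = -176/103 + 313/m)
√(A((3*3)*(-11 + 2), -278) - 81239) = √((-176/103 + 313/(((3*3)*(-11 + 2)))) - 81239) = √((-176/103 + 313/((9*(-9)))) - 81239) = √((-176/103 + 313/(-81)) - 81239) = √((-176/103 + 313*(-1/81)) - 81239) = √((-176/103 - 313/81) - 81239) = √(-46495/8343 - 81239) = √(-677823472/8343) = 4*I*√4363488601/927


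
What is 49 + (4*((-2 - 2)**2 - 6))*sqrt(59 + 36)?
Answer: 49 + 40*sqrt(95) ≈ 438.87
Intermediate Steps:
49 + (4*((-2 - 2)**2 - 6))*sqrt(59 + 36) = 49 + (4*((-4)**2 - 6))*sqrt(95) = 49 + (4*(16 - 6))*sqrt(95) = 49 + (4*10)*sqrt(95) = 49 + 40*sqrt(95)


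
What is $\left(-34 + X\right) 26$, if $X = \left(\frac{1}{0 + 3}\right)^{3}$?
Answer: $- \frac{23842}{27} \approx -883.04$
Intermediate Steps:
$X = \frac{1}{27}$ ($X = \left(\frac{1}{3}\right)^{3} = \frac{1}{27} \approx 0.037037$)
$\left(-34 + X\right) 26 = \left(-34 + \frac{1}{27}\right) 26 = \left(- \frac{917}{27}\right) 26 = - \frac{23842}{27}$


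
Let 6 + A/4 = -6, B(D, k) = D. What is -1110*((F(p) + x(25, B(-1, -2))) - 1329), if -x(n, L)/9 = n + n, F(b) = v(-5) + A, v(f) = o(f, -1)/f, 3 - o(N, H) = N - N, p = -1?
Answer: 2028636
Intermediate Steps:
o(N, H) = 3 (o(N, H) = 3 - (N - N) = 3 - 1*0 = 3 + 0 = 3)
v(f) = 3/f
A = -48 (A = -24 + 4*(-6) = -24 - 24 = -48)
F(b) = -243/5 (F(b) = 3/(-5) - 48 = 3*(-⅕) - 48 = -⅗ - 48 = -243/5)
x(n, L) = -18*n (x(n, L) = -9*(n + n) = -18*n)
-1110*((F(p) + x(25, B(-1, -2))) - 1329) = -1110*((-243/5 - 18*25) - 1329) = -1110*((-243/5 - 450) - 1329) = -1110*(-2493/5 - 1329) = -1110*(-9138/5) = 2028636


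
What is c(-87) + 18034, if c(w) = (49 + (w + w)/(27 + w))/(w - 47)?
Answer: 24165041/1340 ≈ 18034.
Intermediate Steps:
c(w) = (49 + 2*w/(27 + w))/(-47 + w) (c(w) = (49 + (2*w)/(27 + w))/(-47 + w) = (49 + 2*w/(27 + w))/(-47 + w))
c(-87) + 18034 = 3*(441 + 17*(-87))/(-1269 + (-87)**2 - 20*(-87)) + 18034 = 3*(441 - 1479)/(-1269 + 7569 + 1740) + 18034 = 3*(-1038)/8040 + 18034 = 3*(1/8040)*(-1038) + 18034 = -519/1340 + 18034 = 24165041/1340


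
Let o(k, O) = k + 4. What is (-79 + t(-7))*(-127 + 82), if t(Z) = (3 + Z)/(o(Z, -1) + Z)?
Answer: 3537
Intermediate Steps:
o(k, O) = 4 + k
t(Z) = (3 + Z)/(4 + 2*Z) (t(Z) = (3 + Z)/((4 + Z) + Z) = (3 + Z)/(4 + 2*Z))
(-79 + t(-7))*(-127 + 82) = (-79 + (3 - 7)/(2*(2 - 7)))*(-127 + 82) = (-79 + (½)*(-4)/(-5))*(-45) = (-79 + (½)*(-⅕)*(-4))*(-45) = (-79 + ⅖)*(-45) = -393/5*(-45) = 3537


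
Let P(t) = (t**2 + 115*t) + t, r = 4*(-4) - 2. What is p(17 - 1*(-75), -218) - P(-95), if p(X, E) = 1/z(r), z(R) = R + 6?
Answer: 23939/12 ≈ 1994.9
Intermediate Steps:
r = -18 (r = -16 - 2 = -18)
z(R) = 6 + R
p(X, E) = -1/12 (p(X, E) = 1/(6 - 18) = 1/(-12) = -1/12)
P(t) = t**2 + 116*t
p(17 - 1*(-75), -218) - P(-95) = -1/12 - (-95)*(116 - 95) = -1/12 - (-95)*21 = -1/12 - 1*(-1995) = -1/12 + 1995 = 23939/12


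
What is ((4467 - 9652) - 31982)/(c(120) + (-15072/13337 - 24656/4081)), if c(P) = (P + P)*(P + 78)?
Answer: -2022936514599/2586042327536 ≈ -0.78225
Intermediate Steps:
c(P) = 2*P*(78 + P) (c(P) = (2*P)*(78 + P) = 2*P*(78 + P))
((4467 - 9652) - 31982)/(c(120) + (-15072/13337 - 24656/4081)) = ((4467 - 9652) - 31982)/(2*120*(78 + 120) + (-15072/13337 - 24656/4081)) = (-5185 - 31982)/(2*120*198 + (-15072*1/13337 - 24656*1/4081)) = -37167/(47520 + (-15072/13337 - 24656/4081)) = -37167/(47520 - 390345904/54428297) = -37167/2586042327536/54428297 = -37167*54428297/2586042327536 = -2022936514599/2586042327536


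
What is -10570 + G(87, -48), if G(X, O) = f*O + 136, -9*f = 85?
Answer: -29942/3 ≈ -9980.7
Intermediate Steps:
f = -85/9 (f = -⅑*85 = -85/9 ≈ -9.4444)
G(X, O) = 136 - 85*O/9 (G(X, O) = -85*O/9 + 136 = 136 - 85*O/9)
-10570 + G(87, -48) = -10570 + (136 - 85/9*(-48)) = -10570 + (136 + 1360/3) = -10570 + 1768/3 = -29942/3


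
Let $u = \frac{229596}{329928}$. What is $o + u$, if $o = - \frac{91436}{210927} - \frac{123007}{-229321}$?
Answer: $\frac{1062308985360713}{1329884520649098} \approx 0.7988$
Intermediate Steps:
$u = \frac{19133}{27494}$ ($u = 229596 \cdot \frac{1}{329928} = \frac{19133}{27494} \approx 0.6959$)
$o = \frac{4977302533}{48369990567}$ ($o = \left(-91436\right) \frac{1}{210927} - - \frac{123007}{229321} = - \frac{91436}{210927} + \frac{123007}{229321} = \frac{4977302533}{48369990567} \approx 0.1029$)
$o + u = \frac{4977302533}{48369990567} + \frac{19133}{27494} = \frac{1062308985360713}{1329884520649098}$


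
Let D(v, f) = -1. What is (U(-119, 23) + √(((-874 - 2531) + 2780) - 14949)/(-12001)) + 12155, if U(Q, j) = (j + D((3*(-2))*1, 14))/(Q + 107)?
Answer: 72919/6 - I*√15574/12001 ≈ 12153.0 - 0.010399*I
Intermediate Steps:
U(Q, j) = (-1 + j)/(107 + Q) (U(Q, j) = (j - 1)/(Q + 107) = (-1 + j)/(107 + Q))
(U(-119, 23) + √(((-874 - 2531) + 2780) - 14949)/(-12001)) + 12155 = ((-1 + 23)/(107 - 119) + √(((-874 - 2531) + 2780) - 14949)/(-12001)) + 12155 = (22/(-12) + √((-3405 + 2780) - 14949)*(-1/12001)) + 12155 = (-1/12*22 + √(-625 - 14949)*(-1/12001)) + 12155 = (-11/6 + √(-15574)*(-1/12001)) + 12155 = (-11/6 + (I*√15574)*(-1/12001)) + 12155 = (-11/6 - I*√15574/12001) + 12155 = 72919/6 - I*√15574/12001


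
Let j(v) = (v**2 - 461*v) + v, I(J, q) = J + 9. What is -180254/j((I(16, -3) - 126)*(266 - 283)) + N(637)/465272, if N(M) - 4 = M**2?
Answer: 791900147849/1004182134168 ≈ 0.78860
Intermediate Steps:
I(J, q) = 9 + J
j(v) = v**2 - 460*v
N(M) = 4 + M**2
-180254/j((I(16, -3) - 126)*(266 - 283)) + N(637)/465272 = -180254*1/((-460 + ((9 + 16) - 126)*(266 - 283))*(266 - 283)*((9 + 16) - 126)) + (4 + 637**2)/465272 = -180254*(-1/(17*(-460 + (25 - 126)*(-17))*(25 - 126))) + (4 + 405769)*(1/465272) = -180254*1/(1717*(-460 - 101*(-17))) + 405773*(1/465272) = -180254*1/(1717*(-460 + 1717)) + 405773/465272 = -180254/(1717*1257) + 405773/465272 = -180254/2158269 + 405773/465272 = 791900147849/1004182134168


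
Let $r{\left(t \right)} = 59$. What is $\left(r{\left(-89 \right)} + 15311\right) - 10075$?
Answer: $5295$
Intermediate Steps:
$\left(r{\left(-89 \right)} + 15311\right) - 10075 = \left(59 + 15311\right) - 10075 = 15370 + \left(-14567 + 4492\right) = 15370 - 10075 = 5295$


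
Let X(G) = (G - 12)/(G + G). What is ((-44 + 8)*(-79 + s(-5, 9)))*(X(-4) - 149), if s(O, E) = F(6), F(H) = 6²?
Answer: -227556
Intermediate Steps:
F(H) = 36
s(O, E) = 36
X(G) = (-12 + G)/(2*G) (X(G) = (-12 + G)/((2*G)) = (-12 + G)*(1/(2*G)) = (-12 + G)/(2*G))
((-44 + 8)*(-79 + s(-5, 9)))*(X(-4) - 149) = ((-44 + 8)*(-79 + 36))*((½)*(-12 - 4)/(-4) - 149) = (-36*(-43))*((½)*(-¼)*(-16) - 149) = 1548*(2 - 149) = 1548*(-147) = -227556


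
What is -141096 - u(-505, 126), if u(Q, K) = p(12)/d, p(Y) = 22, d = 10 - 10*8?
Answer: -4938349/35 ≈ -1.4110e+5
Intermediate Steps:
d = -70 (d = 10 - 80 = -70)
u(Q, K) = -11/35 (u(Q, K) = 22/(-70) = 22*(-1/70) = -11/35)
-141096 - u(-505, 126) = -141096 - 1*(-11/35) = -141096 + 11/35 = -4938349/35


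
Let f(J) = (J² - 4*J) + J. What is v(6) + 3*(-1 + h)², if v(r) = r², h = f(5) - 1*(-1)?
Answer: 336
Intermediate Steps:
f(J) = J² - 3*J
h = 11 (h = 5*(-3 + 5) - 1*(-1) = 5*2 + 1 = 10 + 1 = 11)
v(6) + 3*(-1 + h)² = 6² + 3*(-1 + 11)² = 36 + 3*10² = 36 + 3*100 = 36 + 300 = 336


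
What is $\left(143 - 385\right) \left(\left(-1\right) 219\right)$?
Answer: $52998$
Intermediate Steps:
$\left(143 - 385\right) \left(\left(-1\right) 219\right) = \left(-242\right) \left(-219\right) = 52998$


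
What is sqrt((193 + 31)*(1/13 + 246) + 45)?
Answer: sqrt(9323093)/13 ≈ 234.88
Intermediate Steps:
sqrt((193 + 31)*(1/13 + 246) + 45) = sqrt(224*(1/13 + 246) + 45) = sqrt(224*(3199/13) + 45) = sqrt(716576/13 + 45) = sqrt(717161/13) = sqrt(9323093)/13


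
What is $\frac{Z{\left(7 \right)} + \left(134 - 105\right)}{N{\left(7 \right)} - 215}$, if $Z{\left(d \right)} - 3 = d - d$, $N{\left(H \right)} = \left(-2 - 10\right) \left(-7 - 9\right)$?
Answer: $- \frac{32}{23} \approx -1.3913$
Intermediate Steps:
$N{\left(H \right)} = 192$ ($N{\left(H \right)} = \left(-12\right) \left(-16\right) = 192$)
$Z{\left(d \right)} = 3$ ($Z{\left(d \right)} = 3 + \left(d - d\right) = 3 + 0 = 3$)
$\frac{Z{\left(7 \right)} + \left(134 - 105\right)}{N{\left(7 \right)} - 215} = \frac{3 + \left(134 - 105\right)}{192 - 215} = \frac{3 + 29}{-23} = 32 \left(- \frac{1}{23}\right) = - \frac{32}{23}$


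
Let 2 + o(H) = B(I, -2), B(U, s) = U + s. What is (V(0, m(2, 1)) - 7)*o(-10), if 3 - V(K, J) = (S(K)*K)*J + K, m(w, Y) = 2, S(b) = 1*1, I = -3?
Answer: 28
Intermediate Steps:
S(b) = 1
o(H) = -7 (o(H) = -2 + (-3 - 2) = -2 - 5 = -7)
V(K, J) = 3 - K - J*K (V(K, J) = 3 - ((1*K)*J + K) = 3 - (K*J + K) = 3 - (J*K + K) = 3 - (K + J*K) = 3 + (-K - J*K) = 3 - K - J*K)
(V(0, m(2, 1)) - 7)*o(-10) = ((3 - 1*0 - 1*2*0) - 7)*(-7) = ((3 + 0 + 0) - 7)*(-7) = (3 - 7)*(-7) = -4*(-7) = 28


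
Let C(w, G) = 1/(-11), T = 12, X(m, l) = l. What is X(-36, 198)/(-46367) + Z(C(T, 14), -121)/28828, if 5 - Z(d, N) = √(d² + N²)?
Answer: -5476109/1336667876 - √1771562/317108 ≈ -0.0082942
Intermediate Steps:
C(w, G) = -1/11
Z(d, N) = 5 - √(N² + d²) (Z(d, N) = 5 - √(d² + N²) = 5 - √(N² + d²))
X(-36, 198)/(-46367) + Z(C(T, 14), -121)/28828 = 198/(-46367) + (5 - √((-121)² + (-1/11)²))/28828 = 198*(-1/46367) + (5 - √(14641 + 1/121))*(1/28828) = -198/46367 + (5 - √(1771562/121))*(1/28828) = -198/46367 + (5 - √1771562/11)*(1/28828) = -198/46367 + (5/28828 - √1771562/317108) = -5476109/1336667876 - √1771562/317108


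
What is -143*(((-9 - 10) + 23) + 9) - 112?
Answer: -1971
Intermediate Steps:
-143*(((-9 - 10) + 23) + 9) - 112 = -143*((-19 + 23) + 9) - 112 = -143*(4 + 9) - 112 = -143*13 - 112 = -1859 - 112 = -1971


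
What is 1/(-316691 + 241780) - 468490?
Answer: -35095054391/74911 ≈ -4.6849e+5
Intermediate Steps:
1/(-316691 + 241780) - 468490 = 1/(-74911) - 468490 = -1/74911 - 468490 = -35095054391/74911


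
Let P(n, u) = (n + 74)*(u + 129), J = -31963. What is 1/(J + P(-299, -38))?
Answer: -1/52438 ≈ -1.9070e-5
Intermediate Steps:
P(n, u) = (74 + n)*(129 + u)
1/(J + P(-299, -38)) = 1/(-31963 + (9546 + 74*(-38) + 129*(-299) - 299*(-38))) = 1/(-31963 + (9546 - 2812 - 38571 + 11362)) = 1/(-31963 - 20475) = 1/(-52438) = -1/52438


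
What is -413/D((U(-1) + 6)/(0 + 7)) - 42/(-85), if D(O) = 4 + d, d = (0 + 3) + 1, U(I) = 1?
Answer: -34769/680 ≈ -51.131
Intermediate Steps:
d = 4 (d = 3 + 1 = 4)
D(O) = 8 (D(O) = 4 + 4 = 8)
-413/D((U(-1) + 6)/(0 + 7)) - 42/(-85) = -413/8 - 42/(-85) = -413*1/8 - 42*(-1/85) = -413/8 + 42/85 = -34769/680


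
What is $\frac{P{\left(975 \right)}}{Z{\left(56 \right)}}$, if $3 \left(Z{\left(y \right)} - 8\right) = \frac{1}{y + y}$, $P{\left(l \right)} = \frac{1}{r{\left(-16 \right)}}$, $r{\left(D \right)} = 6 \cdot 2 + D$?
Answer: $- \frac{84}{2689} \approx -0.031238$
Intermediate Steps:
$r{\left(D \right)} = 12 + D$
$P{\left(l \right)} = - \frac{1}{4}$ ($P{\left(l \right)} = \frac{1}{12 - 16} = \frac{1}{-4} = - \frac{1}{4}$)
$Z{\left(y \right)} = 8 + \frac{1}{6 y}$ ($Z{\left(y \right)} = 8 + \frac{1}{3 \left(y + y\right)} = 8 + \frac{1}{3 \cdot 2 y} = 8 + \frac{\frac{1}{2} \frac{1}{y}}{3} = 8 + \frac{1}{6 y}$)
$\frac{P{\left(975 \right)}}{Z{\left(56 \right)}} = - \frac{1}{4 \left(8 + \frac{1}{6 \cdot 56}\right)} = - \frac{1}{4 \left(8 + \frac{1}{6} \cdot \frac{1}{56}\right)} = - \frac{1}{4 \left(8 + \frac{1}{336}\right)} = - \frac{1}{4 \cdot \frac{2689}{336}} = \left(- \frac{1}{4}\right) \frac{336}{2689} = - \frac{84}{2689}$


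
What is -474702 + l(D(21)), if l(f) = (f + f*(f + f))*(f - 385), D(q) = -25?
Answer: -976952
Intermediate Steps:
l(f) = (-385 + f)*(f + 2*f²) (l(f) = (f + f*(2*f))*(-385 + f) = (f + 2*f²)*(-385 + f) = (-385 + f)*(f + 2*f²))
-474702 + l(D(21)) = -474702 - 25*(-385 - 769*(-25) + 2*(-25)²) = -474702 - 25*(-385 + 19225 + 2*625) = -474702 - 25*(-385 + 19225 + 1250) = -474702 - 25*20090 = -474702 - 502250 = -976952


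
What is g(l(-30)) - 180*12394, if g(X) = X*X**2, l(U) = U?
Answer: -2257920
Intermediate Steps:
g(X) = X**3
g(l(-30)) - 180*12394 = (-30)**3 - 180*12394 = -27000 - 2230920 = -2257920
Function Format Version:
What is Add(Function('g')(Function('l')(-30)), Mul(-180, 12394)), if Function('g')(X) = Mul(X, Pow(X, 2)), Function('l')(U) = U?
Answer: -2257920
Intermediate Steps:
Function('g')(X) = Pow(X, 3)
Add(Function('g')(Function('l')(-30)), Mul(-180, 12394)) = Add(Pow(-30, 3), Mul(-180, 12394)) = Add(-27000, -2230920) = -2257920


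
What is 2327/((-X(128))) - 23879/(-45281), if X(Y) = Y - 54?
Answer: -103601841/3350794 ≈ -30.919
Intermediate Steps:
X(Y) = -54 + Y
2327/((-X(128))) - 23879/(-45281) = 2327/((-(-54 + 128))) - 23879/(-45281) = 2327/((-1*74)) - 23879*(-1/45281) = 2327/(-74) + 23879/45281 = 2327*(-1/74) + 23879/45281 = -2327/74 + 23879/45281 = -103601841/3350794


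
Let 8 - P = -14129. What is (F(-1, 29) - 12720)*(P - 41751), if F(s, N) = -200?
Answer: 356772880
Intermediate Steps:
P = 14137 (P = 8 - 1*(-14129) = 8 + 14129 = 14137)
(F(-1, 29) - 12720)*(P - 41751) = (-200 - 12720)*(14137 - 41751) = -12920*(-27614) = 356772880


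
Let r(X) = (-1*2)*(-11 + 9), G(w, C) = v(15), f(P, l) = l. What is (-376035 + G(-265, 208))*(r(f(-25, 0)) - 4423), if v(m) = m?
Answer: 1661632380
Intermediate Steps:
G(w, C) = 15
r(X) = 4 (r(X) = -2*(-2) = 4)
(-376035 + G(-265, 208))*(r(f(-25, 0)) - 4423) = (-376035 + 15)*(4 - 4423) = -376020*(-4419) = 1661632380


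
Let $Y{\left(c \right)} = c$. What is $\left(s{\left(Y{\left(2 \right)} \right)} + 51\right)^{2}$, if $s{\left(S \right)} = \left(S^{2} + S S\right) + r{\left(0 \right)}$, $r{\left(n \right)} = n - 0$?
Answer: $3481$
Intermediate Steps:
$r{\left(n \right)} = n$ ($r{\left(n \right)} = n + 0 = n$)
$s{\left(S \right)} = 2 S^{2}$ ($s{\left(S \right)} = \left(S^{2} + S S\right) + 0 = \left(S^{2} + S^{2}\right) + 0 = 2 S^{2} + 0 = 2 S^{2}$)
$\left(s{\left(Y{\left(2 \right)} \right)} + 51\right)^{2} = \left(2 \cdot 2^{2} + 51\right)^{2} = \left(2 \cdot 4 + 51\right)^{2} = \left(8 + 51\right)^{2} = 59^{2} = 3481$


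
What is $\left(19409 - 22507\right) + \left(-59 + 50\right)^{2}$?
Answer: $-3017$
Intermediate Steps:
$\left(19409 - 22507\right) + \left(-59 + 50\right)^{2} = -3098 + \left(-9\right)^{2} = -3098 + 81 = -3017$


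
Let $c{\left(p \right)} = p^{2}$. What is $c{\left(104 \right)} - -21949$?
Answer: $32765$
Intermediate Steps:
$c{\left(104 \right)} - -21949 = 104^{2} - -21949 = 10816 + 21949 = 32765$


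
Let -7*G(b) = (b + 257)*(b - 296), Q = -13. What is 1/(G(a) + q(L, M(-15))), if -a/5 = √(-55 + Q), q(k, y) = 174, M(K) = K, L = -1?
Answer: 18431/208066860 + 91*I*√17/208066860 ≈ 8.8582e-5 + 1.8033e-6*I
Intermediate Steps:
a = -10*I*√17 (a = -5*√(-55 - 13) = -10*I*√17 ≈ -41.231*I)
G(b) = -(-296 + b)*(257 + b)/7 (G(b) = -(b + 257)*(b - 296)/7 = -(257 + b)*(-296 + b)/7 = -(-296 + b)*(257 + b)/7)
1/(G(a) + q(L, M(-15))) = 1/((76072/7 - (-10*I*√17)²/7 + 39*(-10*I*√17)/7) + 174) = 1/((76072/7 - ⅐*(-1700) - 390*I*√17/7) + 174) = 1/((76072/7 + 1700/7 - 390*I*√17/7) + 174) = 1/((77772/7 - 390*I*√17/7) + 174) = 1/(78990/7 - 390*I*√17/7)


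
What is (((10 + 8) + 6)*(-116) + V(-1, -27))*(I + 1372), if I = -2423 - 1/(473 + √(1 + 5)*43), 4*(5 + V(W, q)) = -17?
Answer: 29034191319/9890 - 11173*√6/19780 ≈ 2.9357e+6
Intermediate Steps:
V(W, q) = -37/4 (V(W, q) = -5 + (¼)*(-17) = -5 - 17/4 = -37/4)
I = -2423 - 1/(473 + 43*√6) (I = -2423 - 1/(473 + √6*43) = -2423 - 1/(473 + 43*√6) ≈ -2423.0)
(((10 + 8) + 6)*(-116) + V(-1, -27))*(I + 1372) = (((10 + 8) + 6)*(-116) - 37/4)*((-11981746/4945 + √6/4945) + 1372) = ((18 + 6)*(-116) - 37/4)*(-5197206/4945 + √6/4945) = (24*(-116) - 37/4)*(-5197206/4945 + √6/4945) = (-2784 - 37/4)*(-5197206/4945 + √6/4945) = -11173*(-5197206/4945 + √6/4945)/4 = 29034191319/9890 - 11173*√6/19780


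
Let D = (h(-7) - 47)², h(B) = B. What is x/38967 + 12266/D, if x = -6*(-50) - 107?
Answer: 79755335/18937962 ≈ 4.2114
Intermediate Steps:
x = 193 (x = 300 - 107 = 193)
D = 2916 (D = (-7 - 47)² = (-54)² = 2916)
x/38967 + 12266/D = 193/38967 + 12266/2916 = 193*(1/38967) + 12266*(1/2916) = 193/38967 + 6133/1458 = 79755335/18937962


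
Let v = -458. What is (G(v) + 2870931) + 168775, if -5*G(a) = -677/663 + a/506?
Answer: 2549386546778/838695 ≈ 3.0397e+6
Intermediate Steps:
G(a) = 677/3315 - a/2530 (G(a) = -(-677/663 + a/506)/5 = 677/3315 - a/2530)
(G(v) + 2870931) + 168775 = ((677/3315 - 1/2530*(-458)) + 2870931) + 168775 = ((677/3315 + 229/1265) + 2870931) + 168775 = (323108/838695 + 2870931) + 168775 = 2407835798153/838695 + 168775 = 2549386546778/838695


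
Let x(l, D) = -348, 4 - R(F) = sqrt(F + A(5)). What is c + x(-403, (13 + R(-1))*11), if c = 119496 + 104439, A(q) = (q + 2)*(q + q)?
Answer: 223587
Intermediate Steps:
A(q) = 2*q*(2 + q) (A(q) = (2 + q)*(2*q) = 2*q*(2 + q))
R(F) = 4 - sqrt(70 + F) (R(F) = 4 - sqrt(F + 2*5*(2 + 5)) = 4 - sqrt(F + 2*5*7) = 4 - sqrt(F + 70) = 4 - sqrt(70 + F))
c = 223935
c + x(-403, (13 + R(-1))*11) = 223935 - 348 = 223587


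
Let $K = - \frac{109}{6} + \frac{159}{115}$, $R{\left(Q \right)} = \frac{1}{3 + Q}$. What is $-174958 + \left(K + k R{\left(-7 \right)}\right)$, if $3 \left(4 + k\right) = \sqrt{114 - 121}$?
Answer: $- \frac{120731911}{690} - \frac{i \sqrt{7}}{12} \approx -1.7497 \cdot 10^{5} - 0.22048 i$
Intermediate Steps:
$k = -4 + \frac{i \sqrt{7}}{3}$ ($k = -4 + \frac{\sqrt{114 - 121}}{3} = -4 + \frac{\sqrt{-7}}{3} = -4 + \frac{i \sqrt{7}}{3} \approx -4.0 + 0.88192 i$)
$K = - \frac{11581}{690}$ ($K = \left(-109\right) \frac{1}{6} + 159 \cdot \frac{1}{115} = - \frac{109}{6} + \frac{159}{115} = - \frac{11581}{690} \approx -16.784$)
$-174958 + \left(K + k R{\left(-7 \right)}\right) = -174958 - \left(\frac{11581}{690} - \frac{-4 + \frac{i \sqrt{7}}{3}}{3 - 7}\right) = -174958 - \left(\frac{11581}{690} - \frac{-4 + \frac{i \sqrt{7}}{3}}{-4}\right) = -174958 - \left(\frac{11581}{690} - \left(-4 + \frac{i \sqrt{7}}{3}\right) \left(- \frac{1}{4}\right)\right) = -174958 - \left(\frac{10891}{690} + \frac{i \sqrt{7}}{12}\right) = - \frac{120731911}{690} - \frac{i \sqrt{7}}{12}$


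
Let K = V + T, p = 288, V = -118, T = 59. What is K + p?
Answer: 229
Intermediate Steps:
K = -59 (K = -118 + 59 = -59)
K + p = -59 + 288 = 229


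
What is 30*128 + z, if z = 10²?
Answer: 3940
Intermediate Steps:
z = 100
30*128 + z = 30*128 + 100 = 3840 + 100 = 3940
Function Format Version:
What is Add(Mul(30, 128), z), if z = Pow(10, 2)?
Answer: 3940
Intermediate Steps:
z = 100
Add(Mul(30, 128), z) = Add(Mul(30, 128), 100) = Add(3840, 100) = 3940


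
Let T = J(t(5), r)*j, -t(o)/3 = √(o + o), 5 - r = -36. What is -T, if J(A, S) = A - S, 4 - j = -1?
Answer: 205 + 15*√10 ≈ 252.43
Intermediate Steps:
j = 5 (j = 4 - 1*(-1) = 4 + 1 = 5)
r = 41 (r = 5 - 1*(-36) = 5 + 36 = 41)
t(o) = -3*√2*√o (t(o) = -3*√(o + o) = -3*√2*√o)
T = -205 - 15*√10 (T = (-3*√2*√5 - 1*41)*5 = (-3*√10 - 41)*5 = (-41 - 3*√10)*5 = -205 - 15*√10 ≈ -252.43)
-T = -(-205 - 15*√10) = 205 + 15*√10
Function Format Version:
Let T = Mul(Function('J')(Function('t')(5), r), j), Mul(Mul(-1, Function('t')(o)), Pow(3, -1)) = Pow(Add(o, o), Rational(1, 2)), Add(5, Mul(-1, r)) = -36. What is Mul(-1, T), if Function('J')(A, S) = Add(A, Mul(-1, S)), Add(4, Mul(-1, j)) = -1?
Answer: Add(205, Mul(15, Pow(10, Rational(1, 2)))) ≈ 252.43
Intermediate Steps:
j = 5 (j = Add(4, Mul(-1, -1)) = Add(4, 1) = 5)
r = 41 (r = Add(5, Mul(-1, -36)) = Add(5, 36) = 41)
Function('t')(o) = Mul(-3, Pow(2, Rational(1, 2)), Pow(o, Rational(1, 2))) (Function('t')(o) = Mul(-3, Pow(Add(o, o), Rational(1, 2))) = Mul(-3, Pow(Mul(2, o), Rational(1, 2))) = Mul(-3, Mul(Pow(2, Rational(1, 2)), Pow(o, Rational(1, 2)))) = Mul(-3, Pow(2, Rational(1, 2)), Pow(o, Rational(1, 2))))
T = Add(-205, Mul(-15, Pow(10, Rational(1, 2)))) (T = Mul(Add(Mul(-3, Pow(2, Rational(1, 2)), Pow(5, Rational(1, 2))), Mul(-1, 41)), 5) = Mul(Add(Mul(-3, Pow(10, Rational(1, 2))), -41), 5) = Mul(Add(-41, Mul(-3, Pow(10, Rational(1, 2)))), 5) = Add(-205, Mul(-15, Pow(10, Rational(1, 2)))) ≈ -252.43)
Mul(-1, T) = Mul(-1, Add(-205, Mul(-15, Pow(10, Rational(1, 2))))) = Add(205, Mul(15, Pow(10, Rational(1, 2))))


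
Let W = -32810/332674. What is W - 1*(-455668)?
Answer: 75794431711/166337 ≈ 4.5567e+5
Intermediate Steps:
W = -16405/166337 (W = -32810*1/332674 = -16405/166337 ≈ -0.098625)
W - 1*(-455668) = -16405/166337 - 1*(-455668) = -16405/166337 + 455668 = 75794431711/166337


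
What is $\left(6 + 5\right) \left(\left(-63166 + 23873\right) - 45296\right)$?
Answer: $-930479$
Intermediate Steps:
$\left(6 + 5\right) \left(\left(-63166 + 23873\right) - 45296\right) = 11 \left(-39293 - 45296\right) = 11 \left(-84589\right) = -930479$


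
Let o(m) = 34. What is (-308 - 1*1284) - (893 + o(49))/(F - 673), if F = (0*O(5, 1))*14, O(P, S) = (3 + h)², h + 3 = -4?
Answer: -1070489/673 ≈ -1590.6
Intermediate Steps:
h = -7 (h = -3 - 4 = -7)
O(P, S) = 16 (O(P, S) = (3 - 7)² = (-4)² = 16)
F = 0 (F = (0*16)*14 = 0*14 = 0)
(-308 - 1*1284) - (893 + o(49))/(F - 673) = (-308 - 1*1284) - (893 + 34)/(0 - 673) = (-308 - 1284) - 927/(-673) = -1592 - 927*(-1)/673 = -1592 - 1*(-927/673) = -1592 + 927/673 = -1070489/673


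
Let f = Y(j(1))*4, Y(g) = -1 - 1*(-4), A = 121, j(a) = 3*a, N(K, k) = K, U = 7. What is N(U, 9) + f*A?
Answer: 1459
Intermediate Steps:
Y(g) = 3 (Y(g) = -1 + 4 = 3)
f = 12 (f = 3*4 = 12)
N(U, 9) + f*A = 7 + 12*121 = 7 + 1452 = 1459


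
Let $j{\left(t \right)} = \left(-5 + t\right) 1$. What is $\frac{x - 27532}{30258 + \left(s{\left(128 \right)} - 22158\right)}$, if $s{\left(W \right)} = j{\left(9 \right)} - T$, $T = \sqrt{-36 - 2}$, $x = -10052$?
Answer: $- \frac{5640384}{1216201} - \frac{696 i \sqrt{38}}{1216201} \approx -4.6377 - 0.0035277 i$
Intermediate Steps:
$T = i \sqrt{38}$ ($T = \sqrt{-38} = i \sqrt{38} \approx 6.1644 i$)
$j{\left(t \right)} = -5 + t$
$s{\left(W \right)} = 4 - i \sqrt{38}$ ($s{\left(W \right)} = \left(-5 + 9\right) - i \sqrt{38} = 4 - i \sqrt{38}$)
$\frac{x - 27532}{30258 + \left(s{\left(128 \right)} - 22158\right)} = \frac{-10052 - 27532}{30258 + \left(\left(4 - i \sqrt{38}\right) - 22158\right)} = - \frac{37584}{30258 + \left(\left(4 - i \sqrt{38}\right) - 22158\right)} = - \frac{37584}{30258 - \left(22154 + i \sqrt{38}\right)} = - \frac{37584}{8104 - i \sqrt{38}}$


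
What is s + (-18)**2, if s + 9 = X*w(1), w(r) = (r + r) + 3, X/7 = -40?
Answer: -1085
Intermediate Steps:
X = -280 (X = 7*(-40) = -280)
w(r) = 3 + 2*r (w(r) = 2*r + 3 = 3 + 2*r)
s = -1409 (s = -9 - 280*(3 + 2*1) = -9 - 280*(3 + 2) = -9 - 280*5 = -9 - 1400 = -1409)
s + (-18)**2 = -1409 + (-18)**2 = -1409 + 324 = -1085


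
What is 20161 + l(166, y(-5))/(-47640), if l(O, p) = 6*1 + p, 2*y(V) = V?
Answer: 1920940073/95280 ≈ 20161.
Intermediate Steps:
y(V) = V/2
l(O, p) = 6 + p
20161 + l(166, y(-5))/(-47640) = 20161 + (6 + (1/2)*(-5))/(-47640) = 20161 + (6 - 5/2)*(-1/47640) = 20161 + (7/2)*(-1/47640) = 20161 - 7/95280 = 1920940073/95280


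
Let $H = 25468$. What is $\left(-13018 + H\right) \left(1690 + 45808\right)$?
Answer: $591350100$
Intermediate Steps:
$\left(-13018 + H\right) \left(1690 + 45808\right) = \left(-13018 + 25468\right) \left(1690 + 45808\right) = 12450 \cdot 47498 = 591350100$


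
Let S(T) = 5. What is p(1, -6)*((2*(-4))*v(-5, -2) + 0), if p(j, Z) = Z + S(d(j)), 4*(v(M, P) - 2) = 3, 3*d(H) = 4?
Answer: 22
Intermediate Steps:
d(H) = 4/3 (d(H) = (1/3)*4 = 4/3)
v(M, P) = 11/4 (v(M, P) = 2 + (1/4)*3 = 2 + 3/4 = 11/4)
p(j, Z) = 5 + Z (p(j, Z) = Z + 5 = 5 + Z)
p(1, -6)*((2*(-4))*v(-5, -2) + 0) = (5 - 6)*((2*(-4))*(11/4) + 0) = -(-8*11/4 + 0) = -(-22 + 0) = -1*(-22) = 22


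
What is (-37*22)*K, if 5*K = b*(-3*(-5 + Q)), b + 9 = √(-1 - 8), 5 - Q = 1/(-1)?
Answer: -21978/5 + 7326*I/5 ≈ -4395.6 + 1465.2*I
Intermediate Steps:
Q = 6 (Q = 5 - 1/(-1) = 5 - 1*(-1) = 5 + 1 = 6)
b = -9 + 3*I (b = -9 + √(-1 - 8) = -9 + √(-9) = -9 + 3*I ≈ -9.0 + 3.0*I)
K = 27/5 - 9*I/5 (K = ((-9 + 3*I)*(-3*(-5 + 6)))/5 = ((-9 + 3*I)*(-3*1))/5 = ((-9 + 3*I)*(-3))/5 = (27 - 9*I)/5 = 27/5 - 9*I/5 ≈ 5.4 - 1.8*I)
(-37*22)*K = (-37*22)*(27/5 - 9*I/5) = -814*(27/5 - 9*I/5) = -21978/5 + 7326*I/5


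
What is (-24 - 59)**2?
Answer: 6889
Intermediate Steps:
(-24 - 59)**2 = (-83)**2 = 6889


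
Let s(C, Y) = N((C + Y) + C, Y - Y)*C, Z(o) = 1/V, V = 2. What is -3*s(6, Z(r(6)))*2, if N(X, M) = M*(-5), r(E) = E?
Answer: 0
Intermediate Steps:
N(X, M) = -5*M
Z(o) = ½ (Z(o) = 1/2 = ½)
s(C, Y) = 0 (s(C, Y) = (-5*(Y - Y))*C = (-5*0)*C = 0*C = 0)
-3*s(6, Z(r(6)))*2 = -3*0*2 = 0*2 = 0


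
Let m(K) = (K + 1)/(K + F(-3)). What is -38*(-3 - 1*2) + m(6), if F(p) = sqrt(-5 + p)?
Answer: 4201/22 - 7*I*sqrt(2)/22 ≈ 190.95 - 0.44998*I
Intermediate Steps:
m(K) = (1 + K)/(K + 2*I*sqrt(2)) (m(K) = (K + 1)/(K + sqrt(-5 - 3)) = (1 + K)/(K + sqrt(-8)) = (1 + K)/(K + 2*I*sqrt(2)))
-38*(-3 - 1*2) + m(6) = -38*(-3 - 1*2) + (1 + 6)/(6 + 2*I*sqrt(2)) = -38*(-3 - 2) + 7/(6 + 2*I*sqrt(2)) = -38*(-5) + 7/(6 + 2*I*sqrt(2)) = 190 + 7/(6 + 2*I*sqrt(2))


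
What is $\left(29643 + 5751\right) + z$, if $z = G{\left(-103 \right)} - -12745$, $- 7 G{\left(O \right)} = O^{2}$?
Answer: $\frac{326364}{7} \approx 46623.0$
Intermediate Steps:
$G{\left(O \right)} = - \frac{O^{2}}{7}$
$z = \frac{78606}{7}$ ($z = - \frac{\left(-103\right)^{2}}{7} - -12745 = \left(- \frac{1}{7}\right) 10609 + 12745 = - \frac{10609}{7} + 12745 = \frac{78606}{7} \approx 11229.0$)
$\left(29643 + 5751\right) + z = \left(29643 + 5751\right) + \frac{78606}{7} = 35394 + \frac{78606}{7} = \frac{326364}{7}$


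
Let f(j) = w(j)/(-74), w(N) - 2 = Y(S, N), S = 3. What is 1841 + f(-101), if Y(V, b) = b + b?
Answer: 68217/37 ≈ 1843.7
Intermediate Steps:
Y(V, b) = 2*b
w(N) = 2 + 2*N
f(j) = -1/37 - j/37 (f(j) = (2 + 2*j)/(-74) = (2 + 2*j)*(-1/74) = -1/37 - j/37)
1841 + f(-101) = 1841 + (-1/37 - 1/37*(-101)) = 1841 + (-1/37 + 101/37) = 1841 + 100/37 = 68217/37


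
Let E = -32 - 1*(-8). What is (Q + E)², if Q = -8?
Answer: 1024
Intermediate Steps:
E = -24 (E = -32 + 8 = -24)
(Q + E)² = (-8 - 24)² = (-32)² = 1024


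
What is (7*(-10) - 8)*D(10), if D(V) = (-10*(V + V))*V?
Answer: 156000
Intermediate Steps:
D(V) = -20*V**2 (D(V) = (-20*V)*V = -20*V**2)
(7*(-10) - 8)*D(10) = (7*(-10) - 8)*(-20*10**2) = (-70 - 8)*(-20*100) = -78*(-2000) = 156000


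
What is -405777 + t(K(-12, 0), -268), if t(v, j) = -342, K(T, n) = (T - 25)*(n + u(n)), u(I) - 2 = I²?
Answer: -406119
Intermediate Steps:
u(I) = 2 + I²
K(T, n) = (-25 + T)*(2 + n + n²) (K(T, n) = (T - 25)*(n + (2 + n²)) = (-25 + T)*(2 + n + n²))
-405777 + t(K(-12, 0), -268) = -405777 - 342 = -406119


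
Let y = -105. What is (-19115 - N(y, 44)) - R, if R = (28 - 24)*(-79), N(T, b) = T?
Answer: -18694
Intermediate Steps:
R = -316 (R = 4*(-79) = -316)
(-19115 - N(y, 44)) - R = (-19115 - 1*(-105)) - 1*(-316) = (-19115 + 105) + 316 = -19010 + 316 = -18694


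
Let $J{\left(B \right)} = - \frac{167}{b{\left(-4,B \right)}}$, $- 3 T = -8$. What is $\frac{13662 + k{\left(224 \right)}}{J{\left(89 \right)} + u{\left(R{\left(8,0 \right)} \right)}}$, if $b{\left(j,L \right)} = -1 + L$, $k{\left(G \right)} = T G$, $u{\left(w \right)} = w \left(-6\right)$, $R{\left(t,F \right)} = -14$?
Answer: $\frac{3764464}{21675} \approx 173.68$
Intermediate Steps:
$T = \frac{8}{3}$ ($T = \left(- \frac{1}{3}\right) \left(-8\right) = \frac{8}{3} \approx 2.6667$)
$u{\left(w \right)} = - 6 w$
$k{\left(G \right)} = \frac{8 G}{3}$
$J{\left(B \right)} = - \frac{167}{-1 + B}$
$\frac{13662 + k{\left(224 \right)}}{J{\left(89 \right)} + u{\left(R{\left(8,0 \right)} \right)}} = \frac{13662 + \frac{8}{3} \cdot 224}{- \frac{167}{-1 + 89} - -84} = \frac{13662 + \frac{1792}{3}}{- \frac{167}{88} + 84} = \frac{42778}{3 \left(\left(-167\right) \frac{1}{88} + 84\right)} = \frac{42778}{3 \left(- \frac{167}{88} + 84\right)} = \frac{42778}{3 \cdot \frac{7225}{88}} = \frac{42778}{3} \cdot \frac{88}{7225} = \frac{3764464}{21675}$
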